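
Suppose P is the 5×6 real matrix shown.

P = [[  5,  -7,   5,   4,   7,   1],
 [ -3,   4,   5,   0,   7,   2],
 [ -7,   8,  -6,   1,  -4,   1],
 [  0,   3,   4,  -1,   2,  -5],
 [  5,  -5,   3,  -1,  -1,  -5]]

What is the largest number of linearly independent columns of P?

Row reduce to echelon form.
R2 ← R2 + (3/5)·R1: [0, -1/5, 8, 12/5, 56/5, 13/5]
R3 ← R3 + (7/5)·R1: [0, -9/5, 1, 33/5, 29/5, 12/5]
R5 ← R5 − R1: [0, 2, -2, -5, -8, -6]
R3 ← R3 − (9)·R2: [0, 0, -71, -15, -95, -21]
R4 ← R4 + (15)·R2: [0, 0, 124, 35, 170, 34]
R5 ← R5 + (10)·R2: [0, 0, 78, 19, 104, 20]
R4 ← R4 + (124/71)·R3: [0, 0, 0, 625/71, 290/71, -190/71]
R5 ← R5 + (78/71)·R3: [0, 0, 0, 179/71, -26/71, -218/71]
R5 ← R5 − (179/625)·R4: [0, 0, 0, 0, -192/125, -288/125]
Echelon form has 5 nonzero rows, so rank(P) = 5.
The rank gives the maximum number of linearly independent columns: 5.

5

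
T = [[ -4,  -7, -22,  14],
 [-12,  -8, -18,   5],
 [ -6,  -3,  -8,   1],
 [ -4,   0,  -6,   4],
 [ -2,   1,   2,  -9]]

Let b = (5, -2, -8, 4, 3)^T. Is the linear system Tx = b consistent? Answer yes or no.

Row reduce the augmented matrix [T | b].
R2 ← R2 − (3)·R1: [0, 13, 48, -37, -17]
R3 ← R3 − (3/2)·R1: [0, 15/2, 25, -20, -31/2]
R4 ← R4 − R1: [0, 7, 16, -10, -1]
R5 ← R5 − (1/2)·R1: [0, 9/2, 13, -16, 1/2]
R3 ← R3 − (15/26)·R2: [0, 0, -35/13, 35/26, -74/13]
R4 ← R4 − (7/13)·R2: [0, 0, -128/13, 129/13, 106/13]
R5 ← R5 − (9/26)·R2: [0, 0, -47/13, -83/26, 83/13]
R4 ← R4 − (128/35)·R3: [0, 0, 0, 5, 1014/35]
R5 ← R5 − (47/35)·R3: [0, 0, 0, -5, 491/35]
R5 ← R5 + R4: [0, 0, 0, 0, 43]
The echelon form has 5 nonzero rows; the last pivot sits in the augmented column, so rank(T) = 4 but rank([T|b]) = 5.
Since the ranks differ, the system is inconsistent.

no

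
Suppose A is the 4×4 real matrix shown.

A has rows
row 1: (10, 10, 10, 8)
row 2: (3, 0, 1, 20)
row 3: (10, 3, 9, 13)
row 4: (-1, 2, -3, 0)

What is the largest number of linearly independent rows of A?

Row reduce to echelon form.
R2 ← R2 − (3/10)·R1: [0, -3, -2, 88/5]
R3 ← R3 − R1: [0, -7, -1, 5]
R4 ← R4 + (1/10)·R1: [0, 3, -2, 4/5]
R3 ← R3 − (7/3)·R2: [0, 0, 11/3, -541/15]
R4 ← R4 + R2: [0, 0, -4, 92/5]
R4 ← R4 + (12/11)·R3: [0, 0, 0, -1152/55]
Echelon form has 4 nonzero rows, so rank(A) = 4.
The rank gives the maximum number of linearly independent rows: 4.

4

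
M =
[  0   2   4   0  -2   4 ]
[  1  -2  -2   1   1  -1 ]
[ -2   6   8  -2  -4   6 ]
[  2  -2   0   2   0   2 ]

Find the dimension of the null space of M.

4

Row reduce to echelon form.
Swap R1 ↔ R2
R3 ← R3 + (2)·R1: [0, 2, 4, 0, -2, 4]
R4 ← R4 − (2)·R1: [0, 2, 4, 0, -2, 4]
R3 ← R3 − R2: [0, 0, 0, 0, 0, 0]
R4 ← R4 − R2: [0, 0, 0, 0, 0, 0]
2 nonzero rows, so rank(M) = 2.
M has 6 columns; by rank–nullity, nullity = 6 − 2 = 4.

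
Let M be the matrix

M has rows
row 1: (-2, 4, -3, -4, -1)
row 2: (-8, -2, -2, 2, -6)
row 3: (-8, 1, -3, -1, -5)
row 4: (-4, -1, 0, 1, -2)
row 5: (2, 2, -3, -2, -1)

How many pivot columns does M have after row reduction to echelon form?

Row reduce to echelon form.
R2 ← R2 − (4)·R1: [0, -18, 10, 18, -2]
R3 ← R3 − (4)·R1: [0, -15, 9, 15, -1]
R4 ← R4 − (2)·R1: [0, -9, 6, 9, 0]
R5 ← R5 + R1: [0, 6, -6, -6, -2]
R3 ← R3 − (5/6)·R2: [0, 0, 2/3, 0, 2/3]
R4 ← R4 − (1/2)·R2: [0, 0, 1, 0, 1]
R5 ← R5 + (1/3)·R2: [0, 0, -8/3, 0, -8/3]
R4 ← R4 − (3/2)·R3: [0, 0, 0, 0, 0]
R5 ← R5 + (4)·R3: [0, 0, 0, 0, 0]
Echelon form has 3 nonzero rows, so rank(M) = 3.
Each nonzero row contributes one pivot column: 3 pivot columns.

3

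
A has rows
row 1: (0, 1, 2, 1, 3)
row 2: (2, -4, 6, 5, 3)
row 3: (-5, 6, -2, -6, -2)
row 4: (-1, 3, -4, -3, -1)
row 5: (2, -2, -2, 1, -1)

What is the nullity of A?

Row reduce to echelon form.
Swap R1 ↔ R2
R3 ← R3 + (5/2)·R1: [0, -4, 13, 13/2, 11/2]
R4 ← R4 + (1/2)·R1: [0, 1, -1, -1/2, 1/2]
R5 ← R5 − R1: [0, 2, -8, -4, -4]
R3 ← R3 + (4)·R2: [0, 0, 21, 21/2, 35/2]
R4 ← R4 − R2: [0, 0, -3, -3/2, -5/2]
R5 ← R5 − (2)·R2: [0, 0, -12, -6, -10]
R4 ← R4 + (1/7)·R3: [0, 0, 0, 0, 0]
R5 ← R5 + (4/7)·R3: [0, 0, 0, 0, 0]
3 nonzero rows, so rank(A) = 3.
A has 5 columns; by rank–nullity, nullity = 5 − 3 = 2.

2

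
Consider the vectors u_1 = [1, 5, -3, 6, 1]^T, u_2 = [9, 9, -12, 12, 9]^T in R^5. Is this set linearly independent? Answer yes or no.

yes

Form the matrix with these vectors as rows and row reduce.
R2 ← R2 − (9)·R1: [0, -36, 15, -42, 0]
2 nonzero rows, so the 2 vectors span a space of dimension 2.
Since 2 = 2, the vectors are linearly independent.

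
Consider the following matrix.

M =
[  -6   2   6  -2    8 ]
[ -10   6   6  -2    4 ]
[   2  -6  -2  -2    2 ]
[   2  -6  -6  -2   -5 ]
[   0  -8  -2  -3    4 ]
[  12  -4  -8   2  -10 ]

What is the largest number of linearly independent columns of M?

4

Row reduce to echelon form.
R2 ← R2 − (5/3)·R1: [0, 8/3, -4, 4/3, -28/3]
R3 ← R3 + (1/3)·R1: [0, -16/3, 0, -8/3, 14/3]
R4 ← R4 + (1/3)·R1: [0, -16/3, -4, -8/3, -7/3]
R6 ← R6 + (2)·R1: [0, 0, 4, -2, 6]
R3 ← R3 + (2)·R2: [0, 0, -8, 0, -14]
R4 ← R4 + (2)·R2: [0, 0, -12, 0, -21]
R5 ← R5 + (3)·R2: [0, 0, -14, 1, -24]
R4 ← R4 − (3/2)·R3: [0, 0, 0, 0, 0]
R5 ← R5 − (7/4)·R3: [0, 0, 0, 1, 1/2]
R6 ← R6 + (1/2)·R3: [0, 0, 0, -2, -1]
Swap R4 ↔ R5
R6 ← R6 + (2)·R4: [0, 0, 0, 0, 0]
Echelon form has 4 nonzero rows, so rank(M) = 4.
The rank gives the maximum number of linearly independent columns: 4.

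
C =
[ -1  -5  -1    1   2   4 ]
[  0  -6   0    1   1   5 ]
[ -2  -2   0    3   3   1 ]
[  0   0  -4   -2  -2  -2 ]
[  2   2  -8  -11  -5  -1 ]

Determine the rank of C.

Row reduce to echelon form.
R3 ← R3 − (2)·R1: [0, 8, 2, 1, -1, -7]
R5 ← R5 + (2)·R1: [0, -8, -10, -9, -1, 7]
R3 ← R3 + (4/3)·R2: [0, 0, 2, 7/3, 1/3, -1/3]
R5 ← R5 − (4/3)·R2: [0, 0, -10, -31/3, -7/3, 1/3]
R4 ← R4 + (2)·R3: [0, 0, 0, 8/3, -4/3, -8/3]
R5 ← R5 + (5)·R3: [0, 0, 0, 4/3, -2/3, -4/3]
R5 ← R5 − (1/2)·R4: [0, 0, 0, 0, 0, 0]
Echelon form has 4 nonzero rows, so rank(C) = 4.

4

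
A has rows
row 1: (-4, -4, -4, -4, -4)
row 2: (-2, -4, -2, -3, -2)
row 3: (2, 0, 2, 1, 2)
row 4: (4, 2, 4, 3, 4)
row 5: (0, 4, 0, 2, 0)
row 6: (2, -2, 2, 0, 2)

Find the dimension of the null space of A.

Row reduce to echelon form.
R2 ← R2 − (1/2)·R1: [0, -2, 0, -1, 0]
R3 ← R3 + (1/2)·R1: [0, -2, 0, -1, 0]
R4 ← R4 + R1: [0, -2, 0, -1, 0]
R6 ← R6 + (1/2)·R1: [0, -4, 0, -2, 0]
R3 ← R3 − R2: [0, 0, 0, 0, 0]
R4 ← R4 − R2: [0, 0, 0, 0, 0]
R5 ← R5 + (2)·R2: [0, 0, 0, 0, 0]
R6 ← R6 − (2)·R2: [0, 0, 0, 0, 0]
2 nonzero rows, so rank(A) = 2.
A has 5 columns; by rank–nullity, nullity = 5 − 2 = 3.

3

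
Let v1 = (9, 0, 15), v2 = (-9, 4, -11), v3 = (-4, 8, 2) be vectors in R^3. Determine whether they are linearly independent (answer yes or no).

yes

Form the matrix with these vectors as rows and row reduce.
R2 ← R2 + R1: [0, 4, 4]
R3 ← R3 + (4/9)·R1: [0, 8, 26/3]
R3 ← R3 − (2)·R2: [0, 0, 2/3]
3 nonzero rows, so the 3 vectors span a space of dimension 3.
Since 3 = 3, the vectors are linearly independent.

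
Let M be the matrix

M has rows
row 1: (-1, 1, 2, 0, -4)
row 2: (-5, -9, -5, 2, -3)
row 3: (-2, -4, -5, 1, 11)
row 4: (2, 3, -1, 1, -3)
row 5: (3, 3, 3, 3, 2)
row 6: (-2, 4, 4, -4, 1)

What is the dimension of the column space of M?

5

Row reduce to echelon form.
R2 ← R2 − (5)·R1: [0, -14, -15, 2, 17]
R3 ← R3 − (2)·R1: [0, -6, -9, 1, 19]
R4 ← R4 + (2)·R1: [0, 5, 3, 1, -11]
R5 ← R5 + (3)·R1: [0, 6, 9, 3, -10]
R6 ← R6 − (2)·R1: [0, 2, 0, -4, 9]
R3 ← R3 − (3/7)·R2: [0, 0, -18/7, 1/7, 82/7]
R4 ← R4 + (5/14)·R2: [0, 0, -33/14, 12/7, -69/14]
R5 ← R5 + (3/7)·R2: [0, 0, 18/7, 27/7, -19/7]
R6 ← R6 + (1/7)·R2: [0, 0, -15/7, -26/7, 80/7]
R4 ← R4 − (11/12)·R3: [0, 0, 0, 19/12, -47/3]
R5 ← R5 + R3: [0, 0, 0, 4, 9]
R6 ← R6 − (5/6)·R3: [0, 0, 0, -23/6, 5/3]
R5 ← R5 − (48/19)·R4: [0, 0, 0, 0, 923/19]
R6 ← R6 + (46/19)·R4: [0, 0, 0, 0, -689/19]
R6 ← R6 + (53/71)·R5: [0, 0, 0, 0, 0]
Echelon form has 5 nonzero rows, so rank(M) = 5.
The column space has dimension equal to the rank: 5.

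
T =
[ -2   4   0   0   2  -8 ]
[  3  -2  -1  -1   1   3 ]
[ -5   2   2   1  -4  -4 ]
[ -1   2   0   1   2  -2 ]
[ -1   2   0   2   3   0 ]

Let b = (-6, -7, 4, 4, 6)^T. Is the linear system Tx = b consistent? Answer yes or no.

no

Row reduce the augmented matrix [T | b].
R2 ← R2 + (3/2)·R1: [0, 4, -1, -1, 4, -9, -16]
R3 ← R3 − (5/2)·R1: [0, -8, 2, 1, -9, 16, 19]
R4 ← R4 − (1/2)·R1: [0, 0, 0, 1, 1, 2, 7]
R5 ← R5 − (1/2)·R1: [0, 0, 0, 2, 2, 4, 9]
R3 ← R3 + (2)·R2: [0, 0, 0, -1, -1, -2, -13]
R4 ← R4 + R3: [0, 0, 0, 0, 0, 0, -6]
R5 ← R5 + (2)·R3: [0, 0, 0, 0, 0, 0, -17]
R5 ← R5 − (17/6)·R4: [0, 0, 0, 0, 0, 0, 0]
The echelon form has 4 nonzero rows; the last pivot sits in the augmented column, so rank(T) = 3 but rank([T|b]) = 4.
Since the ranks differ, the system is inconsistent.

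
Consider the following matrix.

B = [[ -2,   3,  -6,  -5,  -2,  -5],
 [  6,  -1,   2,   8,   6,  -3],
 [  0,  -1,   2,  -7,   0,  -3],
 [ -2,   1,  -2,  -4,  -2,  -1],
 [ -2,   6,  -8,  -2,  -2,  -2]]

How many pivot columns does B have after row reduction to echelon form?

4

Row reduce to echelon form.
R2 ← R2 + (3)·R1: [0, 8, -16, -7, 0, -18]
R4 ← R4 − R1: [0, -2, 4, 1, 0, 4]
R5 ← R5 − R1: [0, 3, -2, 3, 0, 3]
R3 ← R3 + (1/8)·R2: [0, 0, 0, -63/8, 0, -21/4]
R4 ← R4 + (1/4)·R2: [0, 0, 0, -3/4, 0, -1/2]
R5 ← R5 − (3/8)·R2: [0, 0, 4, 45/8, 0, 39/4]
Swap R3 ↔ R5
R5 ← R5 − (21/2)·R4: [0, 0, 0, 0, 0, 0]
Echelon form has 4 nonzero rows, so rank(B) = 4.
Each nonzero row contributes one pivot column: 4 pivot columns.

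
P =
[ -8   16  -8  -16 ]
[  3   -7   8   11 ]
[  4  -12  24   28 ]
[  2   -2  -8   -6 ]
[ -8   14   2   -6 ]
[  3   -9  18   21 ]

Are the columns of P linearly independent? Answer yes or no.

no

Row reduce P to echelon form.
R2 ← R2 + (3/8)·R1: [0, -1, 5, 5]
R3 ← R3 + (1/2)·R1: [0, -4, 20, 20]
R4 ← R4 + (1/4)·R1: [0, 2, -10, -10]
R5 ← R5 − R1: [0, -2, 10, 10]
R6 ← R6 + (3/8)·R1: [0, -3, 15, 15]
R3 ← R3 − (4)·R2: [0, 0, 0, 0]
R4 ← R4 + (2)·R2: [0, 0, 0, 0]
R5 ← R5 − (2)·R2: [0, 0, 0, 0]
R6 ← R6 − (3)·R2: [0, 0, 0, 0]
2 pivots among 4 columns.
Only 2 < 4 pivot columns, so the columns are linearly dependent.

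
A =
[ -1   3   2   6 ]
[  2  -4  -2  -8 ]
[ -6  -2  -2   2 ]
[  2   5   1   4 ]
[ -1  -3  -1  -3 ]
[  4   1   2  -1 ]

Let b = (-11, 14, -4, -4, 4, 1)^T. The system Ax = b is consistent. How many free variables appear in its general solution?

Row reduce the augmented matrix [A | b].
R2 ← R2 + (2)·R1: [0, 2, 2, 4, -8]
R3 ← R3 − (6)·R1: [0, -20, -14, -34, 62]
R4 ← R4 + (2)·R1: [0, 11, 5, 16, -26]
R5 ← R5 − R1: [0, -6, -3, -9, 15]
R6 ← R6 + (4)·R1: [0, 13, 10, 23, -43]
R3 ← R3 + (10)·R2: [0, 0, 6, 6, -18]
R4 ← R4 − (11/2)·R2: [0, 0, -6, -6, 18]
R5 ← R5 + (3)·R2: [0, 0, 3, 3, -9]
R6 ← R6 − (13/2)·R2: [0, 0, -3, -3, 9]
R4 ← R4 + R3: [0, 0, 0, 0, 0]
R5 ← R5 − (1/2)·R3: [0, 0, 0, 0, 0]
R6 ← R6 + (1/2)·R3: [0, 0, 0, 0, 0]
The echelon form has 3 nonzero rows, and every pivot lies in the first 4 columns, so rank(A) = rank([A|b]) = 3.
The system is consistent.
Free variables = (unknowns) − (rank) = 4 − 3 = 1.

1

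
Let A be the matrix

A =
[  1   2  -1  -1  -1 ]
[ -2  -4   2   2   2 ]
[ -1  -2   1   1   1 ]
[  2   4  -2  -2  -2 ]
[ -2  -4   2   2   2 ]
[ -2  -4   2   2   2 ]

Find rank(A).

1

Row reduce to echelon form.
R2 ← R2 + (2)·R1: [0, 0, 0, 0, 0]
R3 ← R3 + R1: [0, 0, 0, 0, 0]
R4 ← R4 − (2)·R1: [0, 0, 0, 0, 0]
R5 ← R5 + (2)·R1: [0, 0, 0, 0, 0]
R6 ← R6 + (2)·R1: [0, 0, 0, 0, 0]
Echelon form has 1 nonzero row, so rank(A) = 1.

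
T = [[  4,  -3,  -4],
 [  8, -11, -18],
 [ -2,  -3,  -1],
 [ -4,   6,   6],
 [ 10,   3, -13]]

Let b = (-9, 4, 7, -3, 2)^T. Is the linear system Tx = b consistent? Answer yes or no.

no

Row reduce the augmented matrix [T | b].
R2 ← R2 − (2)·R1: [0, -5, -10, 22]
R3 ← R3 + (1/2)·R1: [0, -9/2, -3, 5/2]
R4 ← R4 + R1: [0, 3, 2, -12]
R5 ← R5 − (5/2)·R1: [0, 21/2, -3, 49/2]
R3 ← R3 − (9/10)·R2: [0, 0, 6, -173/10]
R4 ← R4 + (3/5)·R2: [0, 0, -4, 6/5]
R5 ← R5 + (21/10)·R2: [0, 0, -24, 707/10]
R4 ← R4 + (2/3)·R3: [0, 0, 0, -31/3]
R5 ← R5 + (4)·R3: [0, 0, 0, 3/2]
R5 ← R5 + (9/62)·R4: [0, 0, 0, 0]
The echelon form has 4 nonzero rows; the last pivot sits in the augmented column, so rank(T) = 3 but rank([T|b]) = 4.
Since the ranks differ, the system is inconsistent.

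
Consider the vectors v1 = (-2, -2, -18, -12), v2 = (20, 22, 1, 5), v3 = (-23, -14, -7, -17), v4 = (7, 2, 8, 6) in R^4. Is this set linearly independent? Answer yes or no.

Form the matrix with these vectors as rows and row reduce.
R2 ← R2 + (10)·R1: [0, 2, -179, -115]
R3 ← R3 − (23/2)·R1: [0, 9, 200, 121]
R4 ← R4 + (7/2)·R1: [0, -5, -55, -36]
R3 ← R3 − (9/2)·R2: [0, 0, 2011/2, 1277/2]
R4 ← R4 + (5/2)·R2: [0, 0, -1005/2, -647/2]
R4 ← R4 + (1005/2011)·R3: [0, 0, 0, -8866/2011]
4 nonzero rows, so the 4 vectors span a space of dimension 4.
Since 4 = 4, the vectors are linearly independent.

yes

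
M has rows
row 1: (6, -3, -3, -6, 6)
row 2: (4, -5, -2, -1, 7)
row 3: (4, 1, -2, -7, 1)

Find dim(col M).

Row reduce to echelon form.
R2 ← R2 − (2/3)·R1: [0, -3, 0, 3, 3]
R3 ← R3 − (2/3)·R1: [0, 3, 0, -3, -3]
R3 ← R3 + R2: [0, 0, 0, 0, 0]
Echelon form has 2 nonzero rows, so rank(M) = 2.
The column space has dimension equal to the rank: 2.

2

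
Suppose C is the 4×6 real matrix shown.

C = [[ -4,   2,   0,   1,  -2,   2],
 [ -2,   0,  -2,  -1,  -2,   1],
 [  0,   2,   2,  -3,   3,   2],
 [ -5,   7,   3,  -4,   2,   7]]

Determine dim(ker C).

Row reduce to echelon form.
R2 ← R2 − (1/2)·R1: [0, -1, -2, -3/2, -1, 0]
R4 ← R4 − (5/4)·R1: [0, 9/2, 3, -21/4, 9/2, 9/2]
R3 ← R3 + (2)·R2: [0, 0, -2, -6, 1, 2]
R4 ← R4 + (9/2)·R2: [0, 0, -6, -12, 0, 9/2]
R4 ← R4 − (3)·R3: [0, 0, 0, 6, -3, -3/2]
4 nonzero rows, so rank(C) = 4.
C has 6 columns; by rank–nullity, nullity = 6 − 4 = 2.

2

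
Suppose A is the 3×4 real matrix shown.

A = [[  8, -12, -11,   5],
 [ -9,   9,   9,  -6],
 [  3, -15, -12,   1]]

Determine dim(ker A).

Row reduce to echelon form.
R2 ← R2 + (9/8)·R1: [0, -9/2, -27/8, -3/8]
R3 ← R3 − (3/8)·R1: [0, -21/2, -63/8, -7/8]
R3 ← R3 − (7/3)·R2: [0, 0, 0, 0]
2 nonzero rows, so rank(A) = 2.
A has 4 columns; by rank–nullity, nullity = 4 − 2 = 2.

2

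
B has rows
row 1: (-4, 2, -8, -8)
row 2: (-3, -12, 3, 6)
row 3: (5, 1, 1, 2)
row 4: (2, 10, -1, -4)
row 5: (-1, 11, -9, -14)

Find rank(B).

Row reduce to echelon form.
R2 ← R2 − (3/4)·R1: [0, -27/2, 9, 12]
R3 ← R3 + (5/4)·R1: [0, 7/2, -9, -8]
R4 ← R4 + (1/2)·R1: [0, 11, -5, -8]
R5 ← R5 − (1/4)·R1: [0, 21/2, -7, -12]
R3 ← R3 + (7/27)·R2: [0, 0, -20/3, -44/9]
R4 ← R4 + (22/27)·R2: [0, 0, 7/3, 16/9]
R5 ← R5 + (7/9)·R2: [0, 0, 0, -8/3]
R4 ← R4 + (7/20)·R3: [0, 0, 0, 1/15]
R5 ← R5 + (40)·R4: [0, 0, 0, 0]
Echelon form has 4 nonzero rows, so rank(B) = 4.

4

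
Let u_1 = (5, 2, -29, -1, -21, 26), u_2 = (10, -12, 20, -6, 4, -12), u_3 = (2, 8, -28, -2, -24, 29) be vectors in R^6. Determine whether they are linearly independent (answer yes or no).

yes

Form the matrix with these vectors as rows and row reduce.
R2 ← R2 − (2)·R1: [0, -16, 78, -4, 46, -64]
R3 ← R3 − (2/5)·R1: [0, 36/5, -82/5, -8/5, -78/5, 93/5]
R3 ← R3 + (9/20)·R2: [0, 0, 187/10, -17/5, 51/10, -51/5]
3 nonzero rows, so the 3 vectors span a space of dimension 3.
Since 3 = 3, the vectors are linearly independent.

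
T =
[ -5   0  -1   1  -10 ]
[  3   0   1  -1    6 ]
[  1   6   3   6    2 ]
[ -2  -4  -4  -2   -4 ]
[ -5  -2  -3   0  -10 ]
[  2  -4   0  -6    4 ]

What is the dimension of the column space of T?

3

Row reduce to echelon form.
R2 ← R2 + (3/5)·R1: [0, 0, 2/5, -2/5, 0]
R3 ← R3 + (1/5)·R1: [0, 6, 14/5, 31/5, 0]
R4 ← R4 − (2/5)·R1: [0, -4, -18/5, -12/5, 0]
R5 ← R5 − R1: [0, -2, -2, -1, 0]
R6 ← R6 + (2/5)·R1: [0, -4, -2/5, -28/5, 0]
Swap R2 ↔ R3
R4 ← R4 + (2/3)·R2: [0, 0, -26/15, 26/15, 0]
R5 ← R5 + (1/3)·R2: [0, 0, -16/15, 16/15, 0]
R6 ← R6 + (2/3)·R2: [0, 0, 22/15, -22/15, 0]
R4 ← R4 + (13/3)·R3: [0, 0, 0, 0, 0]
R5 ← R5 + (8/3)·R3: [0, 0, 0, 0, 0]
R6 ← R6 − (11/3)·R3: [0, 0, 0, 0, 0]
Echelon form has 3 nonzero rows, so rank(T) = 3.
The column space has dimension equal to the rank: 3.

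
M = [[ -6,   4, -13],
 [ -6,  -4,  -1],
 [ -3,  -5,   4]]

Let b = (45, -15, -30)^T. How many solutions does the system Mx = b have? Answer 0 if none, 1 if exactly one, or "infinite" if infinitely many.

Row reduce the augmented matrix [M | b].
R2 ← R2 − R1: [0, -8, 12, -60]
R3 ← R3 − (1/2)·R1: [0, -7, 21/2, -105/2]
R3 ← R3 − (7/8)·R2: [0, 0, 0, 0]
The echelon form has 2 nonzero rows, and every pivot lies in the first 3 columns, so rank(M) = rank([M|b]) = 2.
The system is consistent.
rank = 2 < 3 unknowns, so there are infinitely many solutions.

infinite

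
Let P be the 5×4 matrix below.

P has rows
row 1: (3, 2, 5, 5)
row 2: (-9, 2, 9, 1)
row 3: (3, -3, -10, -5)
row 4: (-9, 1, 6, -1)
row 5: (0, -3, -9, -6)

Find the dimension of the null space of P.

Row reduce to echelon form.
R2 ← R2 + (3)·R1: [0, 8, 24, 16]
R3 ← R3 − R1: [0, -5, -15, -10]
R4 ← R4 + (3)·R1: [0, 7, 21, 14]
R3 ← R3 + (5/8)·R2: [0, 0, 0, 0]
R4 ← R4 − (7/8)·R2: [0, 0, 0, 0]
R5 ← R5 + (3/8)·R2: [0, 0, 0, 0]
2 nonzero rows, so rank(P) = 2.
P has 4 columns; by rank–nullity, nullity = 4 − 2 = 2.

2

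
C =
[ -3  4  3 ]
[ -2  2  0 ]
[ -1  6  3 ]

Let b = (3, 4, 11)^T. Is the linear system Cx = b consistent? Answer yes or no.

yes

Row reduce the augmented matrix [C | b].
R2 ← R2 − (2/3)·R1: [0, -2/3, -2, 2]
R3 ← R3 − (1/3)·R1: [0, 14/3, 2, 10]
R3 ← R3 + (7)·R2: [0, 0, -12, 24]
The echelon form has 3 nonzero rows, and every pivot lies in the first 3 columns, so rank(C) = rank([C|b]) = 3.
The system is consistent.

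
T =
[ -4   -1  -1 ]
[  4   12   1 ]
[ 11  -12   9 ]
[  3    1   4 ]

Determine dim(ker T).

Row reduce to echelon form.
R2 ← R2 + R1: [0, 11, 0]
R3 ← R3 + (11/4)·R1: [0, -59/4, 25/4]
R4 ← R4 + (3/4)·R1: [0, 1/4, 13/4]
R3 ← R3 + (59/44)·R2: [0, 0, 25/4]
R4 ← R4 − (1/44)·R2: [0, 0, 13/4]
R4 ← R4 − (13/25)·R3: [0, 0, 0]
3 nonzero rows, so rank(T) = 3.
T has 3 columns; by rank–nullity, nullity = 3 − 3 = 0.

0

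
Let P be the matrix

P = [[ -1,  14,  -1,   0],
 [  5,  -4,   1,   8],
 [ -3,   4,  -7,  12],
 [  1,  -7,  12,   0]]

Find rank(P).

Row reduce to echelon form.
R2 ← R2 + (5)·R1: [0, 66, -4, 8]
R3 ← R3 − (3)·R1: [0, -38, -4, 12]
R4 ← R4 + R1: [0, 7, 11, 0]
R3 ← R3 + (19/33)·R2: [0, 0, -208/33, 548/33]
R4 ← R4 − (7/66)·R2: [0, 0, 377/33, -28/33]
R4 ← R4 + (29/16)·R3: [0, 0, 0, 117/4]
Echelon form has 4 nonzero rows, so rank(P) = 4.

4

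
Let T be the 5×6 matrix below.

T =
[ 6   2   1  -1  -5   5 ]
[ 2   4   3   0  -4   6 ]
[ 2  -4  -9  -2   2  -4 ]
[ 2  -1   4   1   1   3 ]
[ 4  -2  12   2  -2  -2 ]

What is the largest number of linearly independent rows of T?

4

Row reduce to echelon form.
R2 ← R2 − (1/3)·R1: [0, 10/3, 8/3, 1/3, -7/3, 13/3]
R3 ← R3 − (1/3)·R1: [0, -14/3, -28/3, -5/3, 11/3, -17/3]
R4 ← R4 − (1/3)·R1: [0, -5/3, 11/3, 4/3, 8/3, 4/3]
R5 ← R5 − (2/3)·R1: [0, -10/3, 34/3, 8/3, 4/3, -16/3]
R3 ← R3 + (7/5)·R2: [0, 0, -28/5, -6/5, 2/5, 2/5]
R4 ← R4 + (1/2)·R2: [0, 0, 5, 3/2, 3/2, 7/2]
R5 ← R5 + R2: [0, 0, 14, 3, -1, -1]
R4 ← R4 + (25/28)·R3: [0, 0, 0, 3/7, 13/7, 27/7]
R5 ← R5 + (5/2)·R3: [0, 0, 0, 0, 0, 0]
Echelon form has 4 nonzero rows, so rank(T) = 4.
The rank gives the maximum number of linearly independent rows: 4.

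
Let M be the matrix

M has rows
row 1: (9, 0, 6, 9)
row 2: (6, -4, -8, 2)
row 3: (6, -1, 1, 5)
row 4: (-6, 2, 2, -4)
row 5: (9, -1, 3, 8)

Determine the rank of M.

2

Row reduce to echelon form.
R2 ← R2 − (2/3)·R1: [0, -4, -12, -4]
R3 ← R3 − (2/3)·R1: [0, -1, -3, -1]
R4 ← R4 + (2/3)·R1: [0, 2, 6, 2]
R5 ← R5 − R1: [0, -1, -3, -1]
R3 ← R3 − (1/4)·R2: [0, 0, 0, 0]
R4 ← R4 + (1/2)·R2: [0, 0, 0, 0]
R5 ← R5 − (1/4)·R2: [0, 0, 0, 0]
Echelon form has 2 nonzero rows, so rank(M) = 2.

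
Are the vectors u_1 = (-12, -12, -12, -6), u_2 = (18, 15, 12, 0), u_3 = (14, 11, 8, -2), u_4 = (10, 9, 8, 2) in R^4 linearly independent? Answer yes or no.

no

Form the matrix with these vectors as rows and row reduce.
R2 ← R2 + (3/2)·R1: [0, -3, -6, -9]
R3 ← R3 + (7/6)·R1: [0, -3, -6, -9]
R4 ← R4 + (5/6)·R1: [0, -1, -2, -3]
R3 ← R3 − R2: [0, 0, 0, 0]
R4 ← R4 − (1/3)·R2: [0, 0, 0, 0]
2 nonzero rows, so the 4 vectors span a space of dimension 2.
Since 2 < 4, the vectors are linearly dependent.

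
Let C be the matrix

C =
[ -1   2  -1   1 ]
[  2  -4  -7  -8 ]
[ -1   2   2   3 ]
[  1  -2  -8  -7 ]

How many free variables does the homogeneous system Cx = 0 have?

2

Row reduce to echelon form.
R2 ← R2 + (2)·R1: [0, 0, -9, -6]
R3 ← R3 − R1: [0, 0, 3, 2]
R4 ← R4 + R1: [0, 0, -9, -6]
R3 ← R3 + (1/3)·R2: [0, 0, 0, 0]
R4 ← R4 − R2: [0, 0, 0, 0]
2 nonzero rows, so rank(C) = 2.
C has 4 columns; by rank–nullity, nullity = 4 − 2 = 2.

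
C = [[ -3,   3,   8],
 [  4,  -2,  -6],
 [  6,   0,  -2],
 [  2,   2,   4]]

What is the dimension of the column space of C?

2

Row reduce to echelon form.
R2 ← R2 + (4/3)·R1: [0, 2, 14/3]
R3 ← R3 + (2)·R1: [0, 6, 14]
R4 ← R4 + (2/3)·R1: [0, 4, 28/3]
R3 ← R3 − (3)·R2: [0, 0, 0]
R4 ← R4 − (2)·R2: [0, 0, 0]
Echelon form has 2 nonzero rows, so rank(C) = 2.
The column space has dimension equal to the rank: 2.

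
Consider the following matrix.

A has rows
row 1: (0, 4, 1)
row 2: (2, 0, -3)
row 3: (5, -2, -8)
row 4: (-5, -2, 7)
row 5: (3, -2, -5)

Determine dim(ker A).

Row reduce to echelon form.
Swap R1 ↔ R2
R3 ← R3 − (5/2)·R1: [0, -2, -1/2]
R4 ← R4 + (5/2)·R1: [0, -2, -1/2]
R5 ← R5 − (3/2)·R1: [0, -2, -1/2]
R3 ← R3 + (1/2)·R2: [0, 0, 0]
R4 ← R4 + (1/2)·R2: [0, 0, 0]
R5 ← R5 + (1/2)·R2: [0, 0, 0]
2 nonzero rows, so rank(A) = 2.
A has 3 columns; by rank–nullity, nullity = 3 − 2 = 1.

1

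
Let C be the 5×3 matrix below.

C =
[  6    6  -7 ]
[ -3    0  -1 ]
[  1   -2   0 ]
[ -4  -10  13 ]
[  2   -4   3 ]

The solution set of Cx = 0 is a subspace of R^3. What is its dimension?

Row reduce to echelon form.
R2 ← R2 + (1/2)·R1: [0, 3, -9/2]
R3 ← R3 − (1/6)·R1: [0, -3, 7/6]
R4 ← R4 + (2/3)·R1: [0, -6, 25/3]
R5 ← R5 − (1/3)·R1: [0, -6, 16/3]
R3 ← R3 + R2: [0, 0, -10/3]
R4 ← R4 + (2)·R2: [0, 0, -2/3]
R5 ← R5 + (2)·R2: [0, 0, -11/3]
R4 ← R4 − (1/5)·R3: [0, 0, 0]
R5 ← R5 − (11/10)·R3: [0, 0, 0]
3 nonzero rows, so rank(C) = 3.
C has 3 columns; by rank–nullity, nullity = 3 − 3 = 0.

0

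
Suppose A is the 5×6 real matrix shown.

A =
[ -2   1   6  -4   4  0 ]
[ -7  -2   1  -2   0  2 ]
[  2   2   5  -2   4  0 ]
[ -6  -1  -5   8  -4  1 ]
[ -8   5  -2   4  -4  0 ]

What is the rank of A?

Row reduce to echelon form.
R2 ← R2 − (7/2)·R1: [0, -11/2, -20, 12, -14, 2]
R3 ← R3 + R1: [0, 3, 11, -6, 8, 0]
R4 ← R4 − (3)·R1: [0, -4, -23, 20, -16, 1]
R5 ← R5 − (4)·R1: [0, 1, -26, 20, -20, 0]
R3 ← R3 + (6/11)·R2: [0, 0, 1/11, 6/11, 4/11, 12/11]
R4 ← R4 − (8/11)·R2: [0, 0, -93/11, 124/11, -64/11, -5/11]
R5 ← R5 + (2/11)·R2: [0, 0, -326/11, 244/11, -248/11, 4/11]
R4 ← R4 + (93)·R3: [0, 0, 0, 62, 28, 101]
R5 ← R5 + (326)·R3: [0, 0, 0, 200, 96, 356]
R5 ← R5 − (100/31)·R4: [0, 0, 0, 0, 176/31, 936/31]
Echelon form has 5 nonzero rows, so rank(A) = 5.

5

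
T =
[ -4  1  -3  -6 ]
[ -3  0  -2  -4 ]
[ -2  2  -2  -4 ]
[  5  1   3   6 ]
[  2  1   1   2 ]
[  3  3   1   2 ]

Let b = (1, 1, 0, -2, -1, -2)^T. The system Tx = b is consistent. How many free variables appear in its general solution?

2

Row reduce the augmented matrix [T | b].
R2 ← R2 − (3/4)·R1: [0, -3/4, 1/4, 1/2, 1/4]
R3 ← R3 − (1/2)·R1: [0, 3/2, -1/2, -1, -1/2]
R4 ← R4 + (5/4)·R1: [0, 9/4, -3/4, -3/2, -3/4]
R5 ← R5 + (1/2)·R1: [0, 3/2, -1/2, -1, -1/2]
R6 ← R6 + (3/4)·R1: [0, 15/4, -5/4, -5/2, -5/4]
R3 ← R3 + (2)·R2: [0, 0, 0, 0, 0]
R4 ← R4 + (3)·R2: [0, 0, 0, 0, 0]
R5 ← R5 + (2)·R2: [0, 0, 0, 0, 0]
R6 ← R6 + (5)·R2: [0, 0, 0, 0, 0]
The echelon form has 2 nonzero rows, and every pivot lies in the first 4 columns, so rank(T) = rank([T|b]) = 2.
The system is consistent.
Free variables = (unknowns) − (rank) = 4 − 2 = 2.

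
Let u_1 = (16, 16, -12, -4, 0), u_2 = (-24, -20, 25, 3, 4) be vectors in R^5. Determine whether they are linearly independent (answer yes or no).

Form the matrix with these vectors as rows and row reduce.
R2 ← R2 + (3/2)·R1: [0, 4, 7, -3, 4]
2 nonzero rows, so the 2 vectors span a space of dimension 2.
Since 2 = 2, the vectors are linearly independent.

yes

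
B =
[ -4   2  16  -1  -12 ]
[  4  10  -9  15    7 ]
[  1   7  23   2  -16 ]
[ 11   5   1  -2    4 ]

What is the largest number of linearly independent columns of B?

4

Row reduce to echelon form.
R2 ← R2 + R1: [0, 12, 7, 14, -5]
R3 ← R3 + (1/4)·R1: [0, 15/2, 27, 7/4, -19]
R4 ← R4 + (11/4)·R1: [0, 21/2, 45, -19/4, -29]
R3 ← R3 − (5/8)·R2: [0, 0, 181/8, -7, -127/8]
R4 ← R4 − (7/8)·R2: [0, 0, 311/8, -17, -197/8]
R4 ← R4 − (311/181)·R3: [0, 0, 0, -900/181, 480/181]
Echelon form has 4 nonzero rows, so rank(B) = 4.
The rank gives the maximum number of linearly independent columns: 4.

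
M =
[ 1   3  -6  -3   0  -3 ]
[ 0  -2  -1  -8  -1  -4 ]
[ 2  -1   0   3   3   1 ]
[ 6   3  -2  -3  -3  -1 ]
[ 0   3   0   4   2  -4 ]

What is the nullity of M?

1

Row reduce to echelon form.
R3 ← R3 − (2)·R1: [0, -7, 12, 9, 3, 7]
R4 ← R4 − (6)·R1: [0, -15, 34, 15, -3, 17]
R3 ← R3 − (7/2)·R2: [0, 0, 31/2, 37, 13/2, 21]
R4 ← R4 − (15/2)·R2: [0, 0, 83/2, 75, 9/2, 47]
R5 ← R5 + (3/2)·R2: [0, 0, -3/2, -8, 1/2, -10]
R4 ← R4 − (83/31)·R3: [0, 0, 0, -746/31, -400/31, -286/31]
R5 ← R5 + (3/31)·R3: [0, 0, 0, -137/31, 35/31, -247/31]
R5 ← R5 − (137/746)·R4: [0, 0, 0, 0, 1305/373, -2340/373]
5 nonzero rows, so rank(M) = 5.
M has 6 columns; by rank–nullity, nullity = 6 − 5 = 1.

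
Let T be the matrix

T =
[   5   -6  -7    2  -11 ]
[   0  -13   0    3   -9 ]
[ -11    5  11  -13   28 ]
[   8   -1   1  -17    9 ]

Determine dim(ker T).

Row reduce to echelon form.
R3 ← R3 + (11/5)·R1: [0, -41/5, -22/5, -43/5, 19/5]
R4 ← R4 − (8/5)·R1: [0, 43/5, 61/5, -101/5, 133/5]
R3 ← R3 − (41/65)·R2: [0, 0, -22/5, -682/65, 616/65]
R4 ← R4 + (43/65)·R2: [0, 0, 61/5, -1184/65, 1342/65]
R4 ← R4 + (61/22)·R3: [0, 0, 0, -615/13, 610/13]
4 nonzero rows, so rank(T) = 4.
T has 5 columns; by rank–nullity, nullity = 5 − 4 = 1.

1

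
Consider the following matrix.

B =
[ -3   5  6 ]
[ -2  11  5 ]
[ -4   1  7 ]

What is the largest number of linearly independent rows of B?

Row reduce to echelon form.
R2 ← R2 − (2/3)·R1: [0, 23/3, 1]
R3 ← R3 − (4/3)·R1: [0, -17/3, -1]
R3 ← R3 + (17/23)·R2: [0, 0, -6/23]
Echelon form has 3 nonzero rows, so rank(B) = 3.
The rank gives the maximum number of linearly independent rows: 3.

3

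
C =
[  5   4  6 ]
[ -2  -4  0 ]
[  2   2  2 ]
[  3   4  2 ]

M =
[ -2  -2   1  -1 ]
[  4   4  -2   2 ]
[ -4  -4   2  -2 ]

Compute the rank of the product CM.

First compute CM:
[[-18, -18,   9,  -9],
 [-12, -12,   6,  -6],
 [ -4,  -4,   2,  -2],
 [  2,   2,  -1,   1]]
Now row reduce the product.
R2 ← R2 − (2/3)·R1: [0, 0, 0, 0]
R3 ← R3 − (2/9)·R1: [0, 0, 0, 0]
R4 ← R4 + (1/9)·R1: [0, 0, 0, 0]
1 nonzero row, so rank(CM) = 1.

1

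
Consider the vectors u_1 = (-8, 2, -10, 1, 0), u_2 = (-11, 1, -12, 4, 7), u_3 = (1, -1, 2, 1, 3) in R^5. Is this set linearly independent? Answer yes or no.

no

Form the matrix with these vectors as rows and row reduce.
R2 ← R2 − (11/8)·R1: [0, -7/4, 7/4, 21/8, 7]
R3 ← R3 + (1/8)·R1: [0, -3/4, 3/4, 9/8, 3]
R3 ← R3 − (3/7)·R2: [0, 0, 0, 0, 0]
2 nonzero rows, so the 3 vectors span a space of dimension 2.
Since 2 < 3, the vectors are linearly dependent.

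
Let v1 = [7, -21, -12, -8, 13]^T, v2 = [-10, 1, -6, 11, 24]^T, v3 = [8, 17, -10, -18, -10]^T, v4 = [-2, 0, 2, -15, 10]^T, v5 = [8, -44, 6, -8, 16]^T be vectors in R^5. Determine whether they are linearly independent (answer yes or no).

yes

Form the matrix with these vectors as rows and row reduce.
R2 ← R2 + (10/7)·R1: [0, -29, -162/7, -3/7, 298/7]
R3 ← R3 − (8/7)·R1: [0, 41, 26/7, -62/7, -174/7]
R4 ← R4 + (2/7)·R1: [0, -6, -10/7, -121/7, 96/7]
R5 ← R5 − (8/7)·R1: [0, -20, 138/7, 8/7, 8/7]
R3 ← R3 + (41/29)·R2: [0, 0, -5888/203, -1921/203, 7172/203]
R4 ← R4 − (6/29)·R2: [0, 0, 682/203, -3491/203, 996/203]
R5 ← R5 − (20/29)·R2: [0, 0, 7242/203, 292/203, -5728/203]
R4 ← R4 + (341/2944)·R3: [0, 0, 0, -53855/2944, 6623/736]
R5 ← R5 + (3621/2944)·R3: [0, 0, 0, -30031/2944, 11215/736]
R5 ← R5 − (30031/53855)·R4: [0, 0, 0, 0, 550392/53855]
5 nonzero rows, so the 5 vectors span a space of dimension 5.
Since 5 = 5, the vectors are linearly independent.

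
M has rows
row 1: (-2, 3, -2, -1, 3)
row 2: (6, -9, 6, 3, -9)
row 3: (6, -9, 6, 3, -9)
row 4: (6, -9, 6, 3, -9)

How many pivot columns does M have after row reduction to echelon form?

1

Row reduce to echelon form.
R2 ← R2 + (3)·R1: [0, 0, 0, 0, 0]
R3 ← R3 + (3)·R1: [0, 0, 0, 0, 0]
R4 ← R4 + (3)·R1: [0, 0, 0, 0, 0]
Echelon form has 1 nonzero row, so rank(M) = 1.
Each nonzero row contributes one pivot column: 1 pivot columns.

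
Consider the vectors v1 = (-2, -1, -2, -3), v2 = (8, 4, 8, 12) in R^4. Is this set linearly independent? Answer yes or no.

no

Form the matrix with these vectors as rows and row reduce.
R2 ← R2 + (4)·R1: [0, 0, 0, 0]
1 nonzero row, so the 2 vectors span a space of dimension 1.
Since 1 < 2, the vectors are linearly dependent.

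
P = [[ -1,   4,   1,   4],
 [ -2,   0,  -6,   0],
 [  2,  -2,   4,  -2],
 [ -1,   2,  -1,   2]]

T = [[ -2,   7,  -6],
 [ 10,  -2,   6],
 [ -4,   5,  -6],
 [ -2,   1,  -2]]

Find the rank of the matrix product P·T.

First compute PT:
[[ 30,  -6,  16],
 [ 28, -44,  48],
 [-36,  36, -44],
 [ 22, -14,  20]]
Now row reduce the product.
R2 ← R2 − (14/15)·R1: [0, -192/5, 496/15]
R3 ← R3 + (6/5)·R1: [0, 144/5, -124/5]
R4 ← R4 − (11/15)·R1: [0, -48/5, 124/15]
R3 ← R3 + (3/4)·R2: [0, 0, 0]
R4 ← R4 − (1/4)·R2: [0, 0, 0]
2 nonzero rows, so rank(PT) = 2.

2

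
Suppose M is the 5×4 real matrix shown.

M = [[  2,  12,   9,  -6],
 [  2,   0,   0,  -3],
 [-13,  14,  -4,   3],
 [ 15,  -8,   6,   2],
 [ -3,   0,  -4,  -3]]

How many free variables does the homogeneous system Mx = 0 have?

Row reduce to echelon form.
R2 ← R2 − R1: [0, -12, -9, 3]
R3 ← R3 + (13/2)·R1: [0, 92, 109/2, -36]
R4 ← R4 − (15/2)·R1: [0, -98, -123/2, 47]
R5 ← R5 + (3/2)·R1: [0, 18, 19/2, -12]
R3 ← R3 + (23/3)·R2: [0, 0, -29/2, -13]
R4 ← R4 − (49/6)·R2: [0, 0, 12, 45/2]
R5 ← R5 + (3/2)·R2: [0, 0, -4, -15/2]
R4 ← R4 + (24/29)·R3: [0, 0, 0, 681/58]
R5 ← R5 − (8/29)·R3: [0, 0, 0, -227/58]
R5 ← R5 + (1/3)·R4: [0, 0, 0, 0]
4 nonzero rows, so rank(M) = 4.
M has 4 columns; by rank–nullity, nullity = 4 − 4 = 0.

0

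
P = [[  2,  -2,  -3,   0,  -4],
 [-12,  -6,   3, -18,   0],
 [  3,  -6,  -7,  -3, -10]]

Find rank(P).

2

Row reduce to echelon form.
R2 ← R2 + (6)·R1: [0, -18, -15, -18, -24]
R3 ← R3 − (3/2)·R1: [0, -3, -5/2, -3, -4]
R3 ← R3 − (1/6)·R2: [0, 0, 0, 0, 0]
Echelon form has 2 nonzero rows, so rank(P) = 2.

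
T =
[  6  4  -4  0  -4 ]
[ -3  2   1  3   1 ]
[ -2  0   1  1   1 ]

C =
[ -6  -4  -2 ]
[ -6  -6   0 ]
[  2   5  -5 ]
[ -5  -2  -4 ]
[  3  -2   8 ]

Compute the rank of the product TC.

First compute TC:
[[-80, -60, -24],
 [ -4,  -3,  -3],
 [ 12,   9,   3]]
Now row reduce the product.
R2 ← R2 − (1/20)·R1: [0, 0, -9/5]
R3 ← R3 + (3/20)·R1: [0, 0, -3/5]
R3 ← R3 − (1/3)·R2: [0, 0, 0]
2 nonzero rows, so rank(TC) = 2.

2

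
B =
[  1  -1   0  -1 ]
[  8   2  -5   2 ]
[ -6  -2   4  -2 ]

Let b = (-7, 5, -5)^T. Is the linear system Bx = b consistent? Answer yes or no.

Row reduce the augmented matrix [B | b].
R2 ← R2 − (8)·R1: [0, 10, -5, 10, 61]
R3 ← R3 + (6)·R1: [0, -8, 4, -8, -47]
R3 ← R3 + (4/5)·R2: [0, 0, 0, 0, 9/5]
The echelon form has 3 nonzero rows; the last pivot sits in the augmented column, so rank(B) = 2 but rank([B|b]) = 3.
Since the ranks differ, the system is inconsistent.

no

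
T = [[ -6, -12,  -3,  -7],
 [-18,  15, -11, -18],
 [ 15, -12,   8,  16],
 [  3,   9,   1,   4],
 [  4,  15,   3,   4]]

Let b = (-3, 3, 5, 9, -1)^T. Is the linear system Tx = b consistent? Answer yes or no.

no

Row reduce the augmented matrix [T | b].
R2 ← R2 − (3)·R1: [0, 51, -2, 3, 12]
R3 ← R3 + (5/2)·R1: [0, -42, 1/2, -3/2, -5/2]
R4 ← R4 + (1/2)·R1: [0, 3, -1/2, 1/2, 15/2]
R5 ← R5 + (2/3)·R1: [0, 7, 1, -2/3, -3]
R3 ← R3 + (14/17)·R2: [0, 0, -39/34, 33/34, 251/34]
R4 ← R4 − (1/17)·R2: [0, 0, -13/34, 11/34, 231/34]
R5 ← R5 − (7/51)·R2: [0, 0, 65/51, -55/51, -79/17]
R4 ← R4 − (1/3)·R3: [0, 0, 0, 0, 13/3]
R5 ← R5 + (10/9)·R3: [0, 0, 0, 0, 32/9]
R5 ← R5 − (32/39)·R4: [0, 0, 0, 0, 0]
The echelon form has 4 nonzero rows; the last pivot sits in the augmented column, so rank(T) = 3 but rank([T|b]) = 4.
Since the ranks differ, the system is inconsistent.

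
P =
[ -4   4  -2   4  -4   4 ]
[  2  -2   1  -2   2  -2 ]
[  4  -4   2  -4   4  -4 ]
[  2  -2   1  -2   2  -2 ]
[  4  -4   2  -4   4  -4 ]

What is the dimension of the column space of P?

Row reduce to echelon form.
R2 ← R2 + (1/2)·R1: [0, 0, 0, 0, 0, 0]
R3 ← R3 + R1: [0, 0, 0, 0, 0, 0]
R4 ← R4 + (1/2)·R1: [0, 0, 0, 0, 0, 0]
R5 ← R5 + R1: [0, 0, 0, 0, 0, 0]
Echelon form has 1 nonzero row, so rank(P) = 1.
The column space has dimension equal to the rank: 1.

1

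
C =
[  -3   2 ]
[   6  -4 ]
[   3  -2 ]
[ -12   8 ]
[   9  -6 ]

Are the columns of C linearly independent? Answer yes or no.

Row reduce C to echelon form.
R2 ← R2 + (2)·R1: [0, 0]
R3 ← R3 + R1: [0, 0]
R4 ← R4 − (4)·R1: [0, 0]
R5 ← R5 + (3)·R1: [0, 0]
1 pivot among 2 columns.
Only 1 < 2 pivot columns, so the columns are linearly dependent.

no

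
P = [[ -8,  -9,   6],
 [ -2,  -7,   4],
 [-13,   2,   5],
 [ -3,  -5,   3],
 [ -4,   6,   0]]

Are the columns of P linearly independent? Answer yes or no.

yes

Row reduce P to echelon form.
R2 ← R2 − (1/4)·R1: [0, -19/4, 5/2]
R3 ← R3 − (13/8)·R1: [0, 133/8, -19/4]
R4 ← R4 − (3/8)·R1: [0, -13/8, 3/4]
R5 ← R5 − (1/2)·R1: [0, 21/2, -3]
R3 ← R3 + (7/2)·R2: [0, 0, 4]
R4 ← R4 − (13/38)·R2: [0, 0, -2/19]
R5 ← R5 + (42/19)·R2: [0, 0, 48/19]
R4 ← R4 + (1/38)·R3: [0, 0, 0]
R5 ← R5 − (12/19)·R3: [0, 0, 0]
3 pivots among 3 columns.
Every column is a pivot column, so the columns are linearly independent.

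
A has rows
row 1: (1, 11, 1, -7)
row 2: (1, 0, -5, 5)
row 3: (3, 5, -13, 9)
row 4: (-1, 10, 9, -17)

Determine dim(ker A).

Row reduce to echelon form.
R2 ← R2 − R1: [0, -11, -6, 12]
R3 ← R3 − (3)·R1: [0, -28, -16, 30]
R4 ← R4 + R1: [0, 21, 10, -24]
R3 ← R3 − (28/11)·R2: [0, 0, -8/11, -6/11]
R4 ← R4 + (21/11)·R2: [0, 0, -16/11, -12/11]
R4 ← R4 − (2)·R3: [0, 0, 0, 0]
3 nonzero rows, so rank(A) = 3.
A has 4 columns; by rank–nullity, nullity = 4 − 3 = 1.

1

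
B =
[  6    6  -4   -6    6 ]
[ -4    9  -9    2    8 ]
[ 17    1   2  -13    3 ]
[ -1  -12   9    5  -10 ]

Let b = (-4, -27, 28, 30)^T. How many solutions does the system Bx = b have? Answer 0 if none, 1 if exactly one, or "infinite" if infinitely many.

infinite

Row reduce the augmented matrix [B | b].
R2 ← R2 + (2/3)·R1: [0, 13, -35/3, -2, 12, -89/3]
R3 ← R3 − (17/6)·R1: [0, -16, 40/3, 4, -14, 118/3]
R4 ← R4 + (1/6)·R1: [0, -11, 25/3, 4, -9, 88/3]
R3 ← R3 + (16/13)·R2: [0, 0, -40/39, 20/13, 10/13, 110/39]
R4 ← R4 + (11/13)·R2: [0, 0, -20/13, 30/13, 15/13, 55/13]
R4 ← R4 − (3/2)·R3: [0, 0, 0, 0, 0, 0]
The echelon form has 3 nonzero rows, and every pivot lies in the first 5 columns, so rank(B) = rank([B|b]) = 3.
The system is consistent.
rank = 3 < 5 unknowns, so there are infinitely many solutions.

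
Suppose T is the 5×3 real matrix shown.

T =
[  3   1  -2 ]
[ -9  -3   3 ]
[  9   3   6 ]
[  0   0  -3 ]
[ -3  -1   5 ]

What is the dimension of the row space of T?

Row reduce to echelon form.
R2 ← R2 + (3)·R1: [0, 0, -3]
R3 ← R3 − (3)·R1: [0, 0, 12]
R5 ← R5 + R1: [0, 0, 3]
R3 ← R3 + (4)·R2: [0, 0, 0]
R4 ← R4 − R2: [0, 0, 0]
R5 ← R5 + R2: [0, 0, 0]
Echelon form has 2 nonzero rows, so rank(T) = 2.
The row space has dimension equal to the rank: 2.

2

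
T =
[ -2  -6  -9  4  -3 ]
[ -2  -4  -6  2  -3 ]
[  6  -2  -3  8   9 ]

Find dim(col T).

2

Row reduce to echelon form.
R2 ← R2 − R1: [0, 2, 3, -2, 0]
R3 ← R3 + (3)·R1: [0, -20, -30, 20, 0]
R3 ← R3 + (10)·R2: [0, 0, 0, 0, 0]
Echelon form has 2 nonzero rows, so rank(T) = 2.
The column space has dimension equal to the rank: 2.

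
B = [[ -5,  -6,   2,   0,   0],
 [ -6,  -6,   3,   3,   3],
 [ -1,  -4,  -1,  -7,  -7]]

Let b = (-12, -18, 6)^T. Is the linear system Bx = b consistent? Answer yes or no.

Row reduce the augmented matrix [B | b].
R2 ← R2 − (6/5)·R1: [0, 6/5, 3/5, 3, 3, -18/5]
R3 ← R3 − (1/5)·R1: [0, -14/5, -7/5, -7, -7, 42/5]
R3 ← R3 + (7/3)·R2: [0, 0, 0, 0, 0, 0]
The echelon form has 2 nonzero rows, and every pivot lies in the first 5 columns, so rank(B) = rank([B|b]) = 2.
The system is consistent.

yes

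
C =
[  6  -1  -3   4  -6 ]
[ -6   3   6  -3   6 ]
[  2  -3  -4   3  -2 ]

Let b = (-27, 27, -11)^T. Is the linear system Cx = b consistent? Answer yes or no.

yes

Row reduce the augmented matrix [C | b].
R2 ← R2 + R1: [0, 2, 3, 1, 0, 0]
R3 ← R3 − (1/3)·R1: [0, -8/3, -3, 5/3, 0, -2]
R3 ← R3 + (4/3)·R2: [0, 0, 1, 3, 0, -2]
The echelon form has 3 nonzero rows, and every pivot lies in the first 5 columns, so rank(C) = rank([C|b]) = 3.
The system is consistent.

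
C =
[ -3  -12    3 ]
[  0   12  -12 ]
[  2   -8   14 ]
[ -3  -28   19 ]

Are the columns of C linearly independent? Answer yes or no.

Row reduce C to echelon form.
R3 ← R3 + (2/3)·R1: [0, -16, 16]
R4 ← R4 − R1: [0, -16, 16]
R3 ← R3 + (4/3)·R2: [0, 0, 0]
R4 ← R4 + (4/3)·R2: [0, 0, 0]
2 pivots among 3 columns.
Only 2 < 3 pivot columns, so the columns are linearly dependent.

no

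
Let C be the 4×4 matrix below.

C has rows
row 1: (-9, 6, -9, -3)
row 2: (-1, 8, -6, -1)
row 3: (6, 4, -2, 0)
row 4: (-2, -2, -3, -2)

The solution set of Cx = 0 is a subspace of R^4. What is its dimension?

1

Row reduce to echelon form.
R2 ← R2 − (1/9)·R1: [0, 22/3, -5, -2/3]
R3 ← R3 + (2/3)·R1: [0, 8, -8, -2]
R4 ← R4 − (2/9)·R1: [0, -10/3, -1, -4/3]
R3 ← R3 − (12/11)·R2: [0, 0, -28/11, -14/11]
R4 ← R4 + (5/11)·R2: [0, 0, -36/11, -18/11]
R4 ← R4 − (9/7)·R3: [0, 0, 0, 0]
3 nonzero rows, so rank(C) = 3.
C has 4 columns; by rank–nullity, nullity = 4 − 3 = 1.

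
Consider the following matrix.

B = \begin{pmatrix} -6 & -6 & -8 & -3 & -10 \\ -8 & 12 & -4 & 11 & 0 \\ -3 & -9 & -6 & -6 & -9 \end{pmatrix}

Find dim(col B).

Row reduce to echelon form.
R2 ← R2 − (4/3)·R1: [0, 20, 20/3, 15, 40/3]
R3 ← R3 − (1/2)·R1: [0, -6, -2, -9/2, -4]
R3 ← R3 + (3/10)·R2: [0, 0, 0, 0, 0]
Echelon form has 2 nonzero rows, so rank(B) = 2.
The column space has dimension equal to the rank: 2.

2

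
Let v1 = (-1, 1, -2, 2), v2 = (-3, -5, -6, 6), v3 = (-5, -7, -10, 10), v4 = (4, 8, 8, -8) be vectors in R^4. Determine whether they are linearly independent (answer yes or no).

no

Form the matrix with these vectors as rows and row reduce.
R2 ← R2 − (3)·R1: [0, -8, 0, 0]
R3 ← R3 − (5)·R1: [0, -12, 0, 0]
R4 ← R4 + (4)·R1: [0, 12, 0, 0]
R3 ← R3 − (3/2)·R2: [0, 0, 0, 0]
R4 ← R4 + (3/2)·R2: [0, 0, 0, 0]
2 nonzero rows, so the 4 vectors span a space of dimension 2.
Since 2 < 4, the vectors are linearly dependent.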